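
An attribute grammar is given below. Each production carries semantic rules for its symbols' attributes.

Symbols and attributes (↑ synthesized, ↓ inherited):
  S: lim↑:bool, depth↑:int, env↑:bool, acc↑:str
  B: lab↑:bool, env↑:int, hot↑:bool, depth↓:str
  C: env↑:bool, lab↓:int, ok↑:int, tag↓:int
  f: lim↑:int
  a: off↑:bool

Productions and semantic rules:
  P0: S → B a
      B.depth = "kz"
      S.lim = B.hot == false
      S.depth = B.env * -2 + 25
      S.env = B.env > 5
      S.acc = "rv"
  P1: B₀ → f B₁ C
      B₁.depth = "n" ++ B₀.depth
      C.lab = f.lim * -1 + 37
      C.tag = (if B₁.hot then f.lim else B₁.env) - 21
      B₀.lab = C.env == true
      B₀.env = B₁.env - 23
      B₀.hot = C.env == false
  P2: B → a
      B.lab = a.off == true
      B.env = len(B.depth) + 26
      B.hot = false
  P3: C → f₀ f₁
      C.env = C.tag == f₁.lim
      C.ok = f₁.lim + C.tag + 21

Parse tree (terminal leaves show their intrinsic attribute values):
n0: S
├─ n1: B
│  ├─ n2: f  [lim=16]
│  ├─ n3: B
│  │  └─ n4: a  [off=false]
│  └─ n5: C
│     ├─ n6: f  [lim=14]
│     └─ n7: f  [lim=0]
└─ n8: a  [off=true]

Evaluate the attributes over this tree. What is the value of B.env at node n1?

1. n1.depth = "kz"  ["kz"]
2. n2.lim = 16  [terminal]
3. n3.depth = "nkz"  ["n" ++ B₀.depth]
4. n4.off = false  [terminal]
5. n3.lab = false  [a.off == true]
6. n3.env = 29  [len(B.depth) + 26]
7. n3.hot = false  [false]
8. n5.lab = 21  [f.lim * -1 + 37]
9. n5.tag = 8  [(if B₁.hot then f.lim else B₁.env) - 21]
10. n6.lim = 14  [terminal]
11. n7.lim = 0  [terminal]
12. n5.env = false  [C.tag == f₁.lim]
13. n5.ok = 29  [f₁.lim + C.tag + 21]
14. n1.lab = false  [C.env == true]
15. n1.env = 6  [B₁.env - 23]
16. n1.hot = true  [C.env == false]
17. n8.off = true  [terminal]
18. n0.lim = false  [B.hot == false]
19. n0.depth = 13  [B.env * -2 + 25]
20. n0.env = true  [B.env > 5]
21. n0.acc = "rv"  ["rv"]

6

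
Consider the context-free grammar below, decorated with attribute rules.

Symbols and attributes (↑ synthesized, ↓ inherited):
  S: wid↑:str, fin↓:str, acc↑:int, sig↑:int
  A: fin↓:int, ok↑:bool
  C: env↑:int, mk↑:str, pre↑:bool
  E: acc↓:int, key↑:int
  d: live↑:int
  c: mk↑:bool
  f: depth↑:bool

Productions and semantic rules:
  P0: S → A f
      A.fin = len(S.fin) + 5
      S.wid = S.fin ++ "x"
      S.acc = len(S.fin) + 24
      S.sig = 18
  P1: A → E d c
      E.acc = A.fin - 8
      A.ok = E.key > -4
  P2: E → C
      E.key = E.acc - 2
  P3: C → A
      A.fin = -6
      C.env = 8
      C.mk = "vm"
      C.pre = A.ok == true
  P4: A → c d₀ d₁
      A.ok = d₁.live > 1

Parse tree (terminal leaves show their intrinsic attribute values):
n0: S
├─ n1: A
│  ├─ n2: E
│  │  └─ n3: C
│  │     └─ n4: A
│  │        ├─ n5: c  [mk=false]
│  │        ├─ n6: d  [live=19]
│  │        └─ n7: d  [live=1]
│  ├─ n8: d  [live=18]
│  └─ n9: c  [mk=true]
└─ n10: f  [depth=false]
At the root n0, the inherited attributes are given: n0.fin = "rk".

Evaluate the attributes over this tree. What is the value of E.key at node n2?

-3

1. n0.fin = "rk"  [given at root]
2. n1.fin = 7  [len(S.fin) + 5]
3. n2.acc = -1  [A.fin - 8]
4. n4.fin = -6  [-6]
5. n5.mk = false  [terminal]
6. n6.live = 19  [terminal]
7. n7.live = 1  [terminal]
8. n4.ok = false  [d₁.live > 1]
9. n3.env = 8  [8]
10. n3.mk = "vm"  ["vm"]
11. n3.pre = false  [A.ok == true]
12. n2.key = -3  [E.acc - 2]
13. n8.live = 18  [terminal]
14. n9.mk = true  [terminal]
15. n1.ok = true  [E.key > -4]
16. n10.depth = false  [terminal]
17. n0.wid = "rkx"  [S.fin ++ "x"]
18. n0.acc = 26  [len(S.fin) + 24]
19. n0.sig = 18  [18]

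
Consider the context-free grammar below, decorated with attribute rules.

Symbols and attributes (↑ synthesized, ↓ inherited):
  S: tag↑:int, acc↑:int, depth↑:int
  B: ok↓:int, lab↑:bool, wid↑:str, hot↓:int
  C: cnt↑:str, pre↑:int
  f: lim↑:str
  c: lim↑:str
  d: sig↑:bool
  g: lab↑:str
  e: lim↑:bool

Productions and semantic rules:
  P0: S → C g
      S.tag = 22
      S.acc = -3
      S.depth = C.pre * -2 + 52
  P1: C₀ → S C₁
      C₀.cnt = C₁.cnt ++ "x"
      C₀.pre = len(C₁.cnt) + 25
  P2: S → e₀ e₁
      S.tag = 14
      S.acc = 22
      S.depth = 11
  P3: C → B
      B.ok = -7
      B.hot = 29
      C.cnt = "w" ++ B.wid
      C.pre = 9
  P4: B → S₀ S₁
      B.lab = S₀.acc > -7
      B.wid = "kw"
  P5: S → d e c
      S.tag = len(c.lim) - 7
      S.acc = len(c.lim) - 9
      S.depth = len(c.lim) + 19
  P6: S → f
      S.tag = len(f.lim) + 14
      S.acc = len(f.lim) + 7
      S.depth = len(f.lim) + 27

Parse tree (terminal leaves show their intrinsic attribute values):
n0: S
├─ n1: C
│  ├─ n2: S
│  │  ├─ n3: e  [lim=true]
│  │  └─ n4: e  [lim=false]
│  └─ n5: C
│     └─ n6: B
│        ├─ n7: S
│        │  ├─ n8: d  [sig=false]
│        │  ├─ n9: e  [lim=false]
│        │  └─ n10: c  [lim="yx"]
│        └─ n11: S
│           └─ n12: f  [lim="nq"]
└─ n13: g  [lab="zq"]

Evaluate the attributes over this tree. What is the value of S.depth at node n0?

-4

1. n3.lim = true  [terminal]
2. n4.lim = false  [terminal]
3. n2.tag = 14  [14]
4. n2.acc = 22  [22]
5. n2.depth = 11  [11]
6. n6.ok = -7  [-7]
7. n6.hot = 29  [29]
8. n8.sig = false  [terminal]
9. n9.lim = false  [terminal]
10. n10.lim = "yx"  [terminal]
11. n7.tag = -5  [len(c.lim) - 7]
12. n7.acc = -7  [len(c.lim) - 9]
13. n7.depth = 21  [len(c.lim) + 19]
14. n12.lim = "nq"  [terminal]
15. n11.tag = 16  [len(f.lim) + 14]
16. n11.acc = 9  [len(f.lim) + 7]
17. n11.depth = 29  [len(f.lim) + 27]
18. n6.lab = false  [S₀.acc > -7]
19. n6.wid = "kw"  ["kw"]
20. n5.cnt = "wkw"  ["w" ++ B.wid]
21. n5.pre = 9  [9]
22. n1.cnt = "wkwx"  [C₁.cnt ++ "x"]
23. n1.pre = 28  [len(C₁.cnt) + 25]
24. n13.lab = "zq"  [terminal]
25. n0.tag = 22  [22]
26. n0.acc = -3  [-3]
27. n0.depth = -4  [C.pre * -2 + 52]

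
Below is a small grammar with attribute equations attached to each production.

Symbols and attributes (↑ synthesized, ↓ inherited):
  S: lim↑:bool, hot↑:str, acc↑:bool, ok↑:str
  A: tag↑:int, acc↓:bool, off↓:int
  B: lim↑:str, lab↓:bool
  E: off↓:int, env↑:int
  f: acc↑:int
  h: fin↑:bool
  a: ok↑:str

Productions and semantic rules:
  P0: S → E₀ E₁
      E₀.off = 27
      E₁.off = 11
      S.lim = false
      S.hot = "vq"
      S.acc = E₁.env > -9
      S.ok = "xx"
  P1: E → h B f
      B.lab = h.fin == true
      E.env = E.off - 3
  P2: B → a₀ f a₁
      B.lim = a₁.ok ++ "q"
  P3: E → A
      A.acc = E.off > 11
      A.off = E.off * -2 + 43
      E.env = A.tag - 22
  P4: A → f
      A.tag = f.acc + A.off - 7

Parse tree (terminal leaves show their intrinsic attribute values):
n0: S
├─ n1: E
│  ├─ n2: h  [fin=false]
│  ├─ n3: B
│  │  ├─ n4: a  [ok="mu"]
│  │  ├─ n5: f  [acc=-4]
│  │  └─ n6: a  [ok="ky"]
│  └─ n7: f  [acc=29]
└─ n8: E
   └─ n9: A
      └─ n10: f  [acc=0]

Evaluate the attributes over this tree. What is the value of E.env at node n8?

-8

1. n1.off = 27  [27]
2. n2.fin = false  [terminal]
3. n3.lab = false  [h.fin == true]
4. n4.ok = "mu"  [terminal]
5. n5.acc = -4  [terminal]
6. n6.ok = "ky"  [terminal]
7. n3.lim = "kyq"  [a₁.ok ++ "q"]
8. n7.acc = 29  [terminal]
9. n1.env = 24  [E.off - 3]
10. n8.off = 11  [11]
11. n9.acc = false  [E.off > 11]
12. n9.off = 21  [E.off * -2 + 43]
13. n10.acc = 0  [terminal]
14. n9.tag = 14  [f.acc + A.off - 7]
15. n8.env = -8  [A.tag - 22]
16. n0.lim = false  [false]
17. n0.hot = "vq"  ["vq"]
18. n0.acc = true  [E₁.env > -9]
19. n0.ok = "xx"  ["xx"]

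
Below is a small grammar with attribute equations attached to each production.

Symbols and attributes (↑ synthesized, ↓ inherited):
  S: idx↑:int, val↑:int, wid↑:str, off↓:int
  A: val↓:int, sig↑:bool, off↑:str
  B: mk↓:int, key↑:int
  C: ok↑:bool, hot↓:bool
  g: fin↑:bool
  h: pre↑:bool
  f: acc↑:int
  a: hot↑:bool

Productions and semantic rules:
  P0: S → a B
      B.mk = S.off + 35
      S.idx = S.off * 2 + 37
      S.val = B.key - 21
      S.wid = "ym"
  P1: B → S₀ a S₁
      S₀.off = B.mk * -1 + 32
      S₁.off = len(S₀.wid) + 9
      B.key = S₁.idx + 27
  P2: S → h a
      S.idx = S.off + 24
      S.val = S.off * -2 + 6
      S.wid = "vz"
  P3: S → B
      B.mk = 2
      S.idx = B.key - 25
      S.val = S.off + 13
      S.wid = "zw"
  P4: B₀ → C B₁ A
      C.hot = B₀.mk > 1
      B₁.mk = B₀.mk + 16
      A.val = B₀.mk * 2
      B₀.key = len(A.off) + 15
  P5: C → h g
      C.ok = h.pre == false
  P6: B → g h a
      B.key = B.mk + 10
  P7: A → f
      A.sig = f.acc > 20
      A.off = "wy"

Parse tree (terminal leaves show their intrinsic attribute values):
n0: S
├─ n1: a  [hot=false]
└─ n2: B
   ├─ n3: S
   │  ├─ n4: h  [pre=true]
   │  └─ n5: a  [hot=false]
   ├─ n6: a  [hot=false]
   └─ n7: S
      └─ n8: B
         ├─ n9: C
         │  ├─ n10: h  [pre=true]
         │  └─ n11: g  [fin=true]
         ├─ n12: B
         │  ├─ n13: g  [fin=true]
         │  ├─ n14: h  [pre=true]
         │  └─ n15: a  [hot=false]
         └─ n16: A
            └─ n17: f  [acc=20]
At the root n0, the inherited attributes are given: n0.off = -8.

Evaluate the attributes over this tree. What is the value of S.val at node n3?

1. n0.off = -8  [given at root]
2. n1.hot = false  [terminal]
3. n2.mk = 27  [S.off + 35]
4. n3.off = 5  [B.mk * -1 + 32]
5. n4.pre = true  [terminal]
6. n5.hot = false  [terminal]
7. n3.idx = 29  [S.off + 24]
8. n3.val = -4  [S.off * -2 + 6]
9. n3.wid = "vz"  ["vz"]
10. n6.hot = false  [terminal]
11. n7.off = 11  [len(S₀.wid) + 9]
12. n8.mk = 2  [2]
13. n9.hot = true  [B₀.mk > 1]
14. n10.pre = true  [terminal]
15. n11.fin = true  [terminal]
16. n9.ok = false  [h.pre == false]
17. n12.mk = 18  [B₀.mk + 16]
18. n13.fin = true  [terminal]
19. n14.pre = true  [terminal]
20. n15.hot = false  [terminal]
21. n12.key = 28  [B.mk + 10]
22. n16.val = 4  [B₀.mk * 2]
23. n17.acc = 20  [terminal]
24. n16.sig = false  [f.acc > 20]
25. n16.off = "wy"  ["wy"]
26. n8.key = 17  [len(A.off) + 15]
27. n7.idx = -8  [B.key - 25]
28. n7.val = 24  [S.off + 13]
29. n7.wid = "zw"  ["zw"]
30. n2.key = 19  [S₁.idx + 27]
31. n0.idx = 21  [S.off * 2 + 37]
32. n0.val = -2  [B.key - 21]
33. n0.wid = "ym"  ["ym"]

-4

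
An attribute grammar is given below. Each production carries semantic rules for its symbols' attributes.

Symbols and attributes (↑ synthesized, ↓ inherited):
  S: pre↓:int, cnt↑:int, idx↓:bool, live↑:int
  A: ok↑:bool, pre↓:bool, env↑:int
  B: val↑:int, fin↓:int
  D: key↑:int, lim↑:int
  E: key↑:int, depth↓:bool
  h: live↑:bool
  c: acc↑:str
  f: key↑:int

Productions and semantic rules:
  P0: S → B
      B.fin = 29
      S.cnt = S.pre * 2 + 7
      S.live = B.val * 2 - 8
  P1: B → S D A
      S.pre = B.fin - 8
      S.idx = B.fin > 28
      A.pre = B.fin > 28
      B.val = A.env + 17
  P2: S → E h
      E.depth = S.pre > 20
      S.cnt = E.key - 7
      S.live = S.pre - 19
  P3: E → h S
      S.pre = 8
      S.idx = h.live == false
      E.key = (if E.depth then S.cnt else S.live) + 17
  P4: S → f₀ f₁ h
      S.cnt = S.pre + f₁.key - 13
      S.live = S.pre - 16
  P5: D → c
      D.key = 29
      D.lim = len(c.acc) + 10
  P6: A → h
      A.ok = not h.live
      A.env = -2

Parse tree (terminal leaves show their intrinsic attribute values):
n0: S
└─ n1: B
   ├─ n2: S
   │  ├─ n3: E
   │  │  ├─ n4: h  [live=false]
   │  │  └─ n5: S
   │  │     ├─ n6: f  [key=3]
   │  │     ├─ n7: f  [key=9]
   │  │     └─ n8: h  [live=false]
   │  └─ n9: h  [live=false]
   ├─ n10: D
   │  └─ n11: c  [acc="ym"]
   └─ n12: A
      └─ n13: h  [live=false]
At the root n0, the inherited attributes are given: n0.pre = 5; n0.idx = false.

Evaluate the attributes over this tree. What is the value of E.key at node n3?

21

1. n0.pre = 5  [given at root]
2. n0.idx = false  [given at root]
3. n1.fin = 29  [29]
4. n2.pre = 21  [B.fin - 8]
5. n2.idx = true  [B.fin > 28]
6. n3.depth = true  [S.pre > 20]
7. n4.live = false  [terminal]
8. n5.pre = 8  [8]
9. n5.idx = true  [h.live == false]
10. n6.key = 3  [terminal]
11. n7.key = 9  [terminal]
12. n8.live = false  [terminal]
13. n5.cnt = 4  [S.pre + f₁.key - 13]
14. n5.live = -8  [S.pre - 16]
15. n3.key = 21  [(if E.depth then S.cnt else S.live) + 17]
16. n9.live = false  [terminal]
17. n2.cnt = 14  [E.key - 7]
18. n2.live = 2  [S.pre - 19]
19. n11.acc = "ym"  [terminal]
20. n10.key = 29  [29]
21. n10.lim = 12  [len(c.acc) + 10]
22. n12.pre = true  [B.fin > 28]
23. n13.live = false  [terminal]
24. n12.ok = true  [not h.live]
25. n12.env = -2  [-2]
26. n1.val = 15  [A.env + 17]
27. n0.cnt = 17  [S.pre * 2 + 7]
28. n0.live = 22  [B.val * 2 - 8]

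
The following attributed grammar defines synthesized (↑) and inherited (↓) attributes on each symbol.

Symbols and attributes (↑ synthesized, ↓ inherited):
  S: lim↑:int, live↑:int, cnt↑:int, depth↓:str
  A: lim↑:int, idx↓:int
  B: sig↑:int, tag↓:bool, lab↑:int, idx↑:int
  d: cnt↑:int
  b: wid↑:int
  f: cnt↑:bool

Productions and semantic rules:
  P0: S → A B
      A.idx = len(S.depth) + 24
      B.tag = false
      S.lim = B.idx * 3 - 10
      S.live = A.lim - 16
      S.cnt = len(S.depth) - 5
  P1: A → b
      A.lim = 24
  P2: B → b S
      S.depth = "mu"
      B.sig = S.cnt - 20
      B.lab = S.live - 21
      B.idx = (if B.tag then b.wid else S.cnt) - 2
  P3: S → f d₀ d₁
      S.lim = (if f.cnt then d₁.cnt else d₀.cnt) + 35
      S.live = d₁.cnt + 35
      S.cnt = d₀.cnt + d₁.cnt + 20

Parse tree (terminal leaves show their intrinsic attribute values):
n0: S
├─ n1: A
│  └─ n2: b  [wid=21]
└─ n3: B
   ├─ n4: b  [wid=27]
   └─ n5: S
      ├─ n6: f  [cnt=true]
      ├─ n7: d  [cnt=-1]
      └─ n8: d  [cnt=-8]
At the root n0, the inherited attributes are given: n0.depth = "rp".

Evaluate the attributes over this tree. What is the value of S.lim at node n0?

17

1. n0.depth = "rp"  [given at root]
2. n1.idx = 26  [len(S.depth) + 24]
3. n2.wid = 21  [terminal]
4. n1.lim = 24  [24]
5. n3.tag = false  [false]
6. n4.wid = 27  [terminal]
7. n5.depth = "mu"  ["mu"]
8. n6.cnt = true  [terminal]
9. n7.cnt = -1  [terminal]
10. n8.cnt = -8  [terminal]
11. n5.lim = 27  [(if f.cnt then d₁.cnt else d₀.cnt) + 35]
12. n5.live = 27  [d₁.cnt + 35]
13. n5.cnt = 11  [d₀.cnt + d₁.cnt + 20]
14. n3.sig = -9  [S.cnt - 20]
15. n3.lab = 6  [S.live - 21]
16. n3.idx = 9  [(if B.tag then b.wid else S.cnt) - 2]
17. n0.lim = 17  [B.idx * 3 - 10]
18. n0.live = 8  [A.lim - 16]
19. n0.cnt = -3  [len(S.depth) - 5]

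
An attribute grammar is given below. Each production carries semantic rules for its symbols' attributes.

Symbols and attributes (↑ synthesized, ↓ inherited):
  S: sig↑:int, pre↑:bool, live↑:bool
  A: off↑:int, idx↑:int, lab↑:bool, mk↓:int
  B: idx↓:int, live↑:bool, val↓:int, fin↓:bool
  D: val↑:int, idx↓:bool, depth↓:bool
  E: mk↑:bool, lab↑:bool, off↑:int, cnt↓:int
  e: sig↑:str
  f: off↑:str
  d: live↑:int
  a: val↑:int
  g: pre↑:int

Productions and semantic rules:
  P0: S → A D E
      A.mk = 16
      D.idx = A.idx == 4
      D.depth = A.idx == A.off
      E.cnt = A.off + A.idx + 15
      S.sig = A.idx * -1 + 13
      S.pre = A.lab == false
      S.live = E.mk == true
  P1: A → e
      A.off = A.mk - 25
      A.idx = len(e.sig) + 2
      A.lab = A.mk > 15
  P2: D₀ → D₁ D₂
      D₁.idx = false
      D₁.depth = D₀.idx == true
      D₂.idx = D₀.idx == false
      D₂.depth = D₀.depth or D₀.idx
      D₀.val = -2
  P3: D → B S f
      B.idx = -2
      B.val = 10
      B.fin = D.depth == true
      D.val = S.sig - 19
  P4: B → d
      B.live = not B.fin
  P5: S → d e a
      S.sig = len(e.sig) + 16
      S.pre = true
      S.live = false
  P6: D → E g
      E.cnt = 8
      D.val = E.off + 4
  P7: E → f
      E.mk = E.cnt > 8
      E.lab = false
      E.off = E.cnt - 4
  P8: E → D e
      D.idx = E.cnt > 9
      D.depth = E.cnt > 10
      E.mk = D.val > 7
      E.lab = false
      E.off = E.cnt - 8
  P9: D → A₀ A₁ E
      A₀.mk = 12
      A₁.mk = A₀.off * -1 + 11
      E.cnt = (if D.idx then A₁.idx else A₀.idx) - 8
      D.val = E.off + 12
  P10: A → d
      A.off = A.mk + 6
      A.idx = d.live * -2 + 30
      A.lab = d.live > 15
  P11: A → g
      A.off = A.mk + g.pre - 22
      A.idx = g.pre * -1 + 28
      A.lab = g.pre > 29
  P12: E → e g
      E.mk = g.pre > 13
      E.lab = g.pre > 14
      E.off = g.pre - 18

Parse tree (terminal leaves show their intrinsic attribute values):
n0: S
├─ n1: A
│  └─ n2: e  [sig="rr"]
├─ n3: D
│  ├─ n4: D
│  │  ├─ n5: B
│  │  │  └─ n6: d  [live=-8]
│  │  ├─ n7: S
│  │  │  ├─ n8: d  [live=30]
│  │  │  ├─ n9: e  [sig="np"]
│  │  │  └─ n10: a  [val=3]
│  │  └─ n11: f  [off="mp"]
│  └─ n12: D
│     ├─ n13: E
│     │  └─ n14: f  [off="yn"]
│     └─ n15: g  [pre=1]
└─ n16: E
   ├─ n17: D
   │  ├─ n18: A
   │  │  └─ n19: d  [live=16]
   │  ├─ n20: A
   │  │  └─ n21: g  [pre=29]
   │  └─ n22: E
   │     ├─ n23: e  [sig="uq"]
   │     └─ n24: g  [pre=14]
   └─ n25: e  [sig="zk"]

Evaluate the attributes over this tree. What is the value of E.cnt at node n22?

-9

1. n1.mk = 16  [16]
2. n2.sig = "rr"  [terminal]
3. n1.off = -9  [A.mk - 25]
4. n1.idx = 4  [len(e.sig) + 2]
5. n1.lab = true  [A.mk > 15]
6. n3.idx = true  [A.idx == 4]
7. n3.depth = false  [A.idx == A.off]
8. n4.idx = false  [false]
9. n4.depth = true  [D₀.idx == true]
10. n5.idx = -2  [-2]
11. n5.val = 10  [10]
12. n5.fin = true  [D.depth == true]
13. n6.live = -8  [terminal]
14. n5.live = false  [not B.fin]
15. n8.live = 30  [terminal]
16. n9.sig = "np"  [terminal]
17. n10.val = 3  [terminal]
18. n7.sig = 18  [len(e.sig) + 16]
19. n7.pre = true  [true]
20. n7.live = false  [false]
21. n11.off = "mp"  [terminal]
22. n4.val = -1  [S.sig - 19]
23. n12.idx = false  [D₀.idx == false]
24. n12.depth = true  [D₀.depth or D₀.idx]
25. n13.cnt = 8  [8]
26. n14.off = "yn"  [terminal]
27. n13.mk = false  [E.cnt > 8]
28. n13.lab = false  [false]
29. n13.off = 4  [E.cnt - 4]
30. n15.pre = 1  [terminal]
31. n12.val = 8  [E.off + 4]
32. n3.val = -2  [-2]
33. n16.cnt = 10  [A.off + A.idx + 15]
34. n17.idx = true  [E.cnt > 9]
35. n17.depth = false  [E.cnt > 10]
36. n18.mk = 12  [12]
37. n19.live = 16  [terminal]
38. n18.off = 18  [A.mk + 6]
39. n18.idx = -2  [d.live * -2 + 30]
40. n18.lab = true  [d.live > 15]
41. n20.mk = -7  [A₀.off * -1 + 11]
42. n21.pre = 29  [terminal]
43. n20.off = 0  [A.mk + g.pre - 22]
44. n20.idx = -1  [g.pre * -1 + 28]
45. n20.lab = false  [g.pre > 29]
46. n22.cnt = -9  [(if D.idx then A₁.idx else A₀.idx) - 8]
47. n23.sig = "uq"  [terminal]
48. n24.pre = 14  [terminal]
49. n22.mk = true  [g.pre > 13]
50. n22.lab = false  [g.pre > 14]
51. n22.off = -4  [g.pre - 18]
52. n17.val = 8  [E.off + 12]
53. n25.sig = "zk"  [terminal]
54. n16.mk = true  [D.val > 7]
55. n16.lab = false  [false]
56. n16.off = 2  [E.cnt - 8]
57. n0.sig = 9  [A.idx * -1 + 13]
58. n0.pre = false  [A.lab == false]
59. n0.live = true  [E.mk == true]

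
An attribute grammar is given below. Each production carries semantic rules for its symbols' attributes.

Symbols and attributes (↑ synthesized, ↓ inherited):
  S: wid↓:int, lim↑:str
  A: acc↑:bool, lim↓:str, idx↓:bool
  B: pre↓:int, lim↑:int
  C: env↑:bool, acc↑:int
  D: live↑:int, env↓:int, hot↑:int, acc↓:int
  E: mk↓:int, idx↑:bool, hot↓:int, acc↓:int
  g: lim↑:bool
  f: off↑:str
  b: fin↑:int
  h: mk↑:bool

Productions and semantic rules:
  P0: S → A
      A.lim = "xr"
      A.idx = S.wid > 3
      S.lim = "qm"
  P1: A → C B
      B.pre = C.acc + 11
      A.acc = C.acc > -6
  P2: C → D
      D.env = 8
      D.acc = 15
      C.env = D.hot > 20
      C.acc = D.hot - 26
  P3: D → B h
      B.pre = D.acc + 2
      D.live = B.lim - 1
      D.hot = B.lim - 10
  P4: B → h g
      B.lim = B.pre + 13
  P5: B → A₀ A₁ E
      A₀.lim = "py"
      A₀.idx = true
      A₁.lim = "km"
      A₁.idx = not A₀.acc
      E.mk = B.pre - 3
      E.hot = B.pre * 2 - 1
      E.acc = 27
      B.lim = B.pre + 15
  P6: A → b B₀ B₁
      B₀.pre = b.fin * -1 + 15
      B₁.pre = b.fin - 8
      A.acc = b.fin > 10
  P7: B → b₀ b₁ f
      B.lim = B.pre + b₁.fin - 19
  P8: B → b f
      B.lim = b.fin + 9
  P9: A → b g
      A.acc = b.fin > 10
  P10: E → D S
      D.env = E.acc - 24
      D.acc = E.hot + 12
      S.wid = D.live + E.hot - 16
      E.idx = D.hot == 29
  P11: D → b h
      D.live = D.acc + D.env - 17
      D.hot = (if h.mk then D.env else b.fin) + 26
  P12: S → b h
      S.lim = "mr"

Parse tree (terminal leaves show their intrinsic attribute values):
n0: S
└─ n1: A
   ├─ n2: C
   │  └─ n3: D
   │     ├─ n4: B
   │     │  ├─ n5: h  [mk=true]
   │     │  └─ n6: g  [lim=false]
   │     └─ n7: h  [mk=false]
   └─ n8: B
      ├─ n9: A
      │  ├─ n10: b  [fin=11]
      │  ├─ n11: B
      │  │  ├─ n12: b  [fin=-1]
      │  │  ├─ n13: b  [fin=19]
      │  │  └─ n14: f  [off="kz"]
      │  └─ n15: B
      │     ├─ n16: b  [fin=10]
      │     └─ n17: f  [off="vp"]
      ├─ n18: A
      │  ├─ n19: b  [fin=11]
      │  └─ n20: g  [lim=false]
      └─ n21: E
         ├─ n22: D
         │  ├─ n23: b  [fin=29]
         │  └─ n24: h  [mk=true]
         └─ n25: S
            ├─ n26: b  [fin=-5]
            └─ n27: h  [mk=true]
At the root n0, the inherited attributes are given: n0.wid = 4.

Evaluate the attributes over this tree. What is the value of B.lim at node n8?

1. n0.wid = 4  [given at root]
2. n1.lim = "xr"  ["xr"]
3. n1.idx = true  [S.wid > 3]
4. n3.env = 8  [8]
5. n3.acc = 15  [15]
6. n4.pre = 17  [D.acc + 2]
7. n5.mk = true  [terminal]
8. n6.lim = false  [terminal]
9. n4.lim = 30  [B.pre + 13]
10. n7.mk = false  [terminal]
11. n3.live = 29  [B.lim - 1]
12. n3.hot = 20  [B.lim - 10]
13. n2.env = false  [D.hot > 20]
14. n2.acc = -6  [D.hot - 26]
15. n8.pre = 5  [C.acc + 11]
16. n9.lim = "py"  ["py"]
17. n9.idx = true  [true]
18. n10.fin = 11  [terminal]
19. n11.pre = 4  [b.fin * -1 + 15]
20. n12.fin = -1  [terminal]
21. n13.fin = 19  [terminal]
22. n14.off = "kz"  [terminal]
23. n11.lim = 4  [B.pre + b₁.fin - 19]
24. n15.pre = 3  [b.fin - 8]
25. n16.fin = 10  [terminal]
26. n17.off = "vp"  [terminal]
27. n15.lim = 19  [b.fin + 9]
28. n9.acc = true  [b.fin > 10]
29. n18.lim = "km"  ["km"]
30. n18.idx = false  [not A₀.acc]
31. n19.fin = 11  [terminal]
32. n20.lim = false  [terminal]
33. n18.acc = true  [b.fin > 10]
34. n21.mk = 2  [B.pre - 3]
35. n21.hot = 9  [B.pre * 2 - 1]
36. n21.acc = 27  [27]
37. n22.env = 3  [E.acc - 24]
38. n22.acc = 21  [E.hot + 12]
39. n23.fin = 29  [terminal]
40. n24.mk = true  [terminal]
41. n22.live = 7  [D.acc + D.env - 17]
42. n22.hot = 29  [(if h.mk then D.env else b.fin) + 26]
43. n25.wid = 0  [D.live + E.hot - 16]
44. n26.fin = -5  [terminal]
45. n27.mk = true  [terminal]
46. n25.lim = "mr"  ["mr"]
47. n21.idx = true  [D.hot == 29]
48. n8.lim = 20  [B.pre + 15]
49. n1.acc = false  [C.acc > -6]
50. n0.lim = "qm"  ["qm"]

20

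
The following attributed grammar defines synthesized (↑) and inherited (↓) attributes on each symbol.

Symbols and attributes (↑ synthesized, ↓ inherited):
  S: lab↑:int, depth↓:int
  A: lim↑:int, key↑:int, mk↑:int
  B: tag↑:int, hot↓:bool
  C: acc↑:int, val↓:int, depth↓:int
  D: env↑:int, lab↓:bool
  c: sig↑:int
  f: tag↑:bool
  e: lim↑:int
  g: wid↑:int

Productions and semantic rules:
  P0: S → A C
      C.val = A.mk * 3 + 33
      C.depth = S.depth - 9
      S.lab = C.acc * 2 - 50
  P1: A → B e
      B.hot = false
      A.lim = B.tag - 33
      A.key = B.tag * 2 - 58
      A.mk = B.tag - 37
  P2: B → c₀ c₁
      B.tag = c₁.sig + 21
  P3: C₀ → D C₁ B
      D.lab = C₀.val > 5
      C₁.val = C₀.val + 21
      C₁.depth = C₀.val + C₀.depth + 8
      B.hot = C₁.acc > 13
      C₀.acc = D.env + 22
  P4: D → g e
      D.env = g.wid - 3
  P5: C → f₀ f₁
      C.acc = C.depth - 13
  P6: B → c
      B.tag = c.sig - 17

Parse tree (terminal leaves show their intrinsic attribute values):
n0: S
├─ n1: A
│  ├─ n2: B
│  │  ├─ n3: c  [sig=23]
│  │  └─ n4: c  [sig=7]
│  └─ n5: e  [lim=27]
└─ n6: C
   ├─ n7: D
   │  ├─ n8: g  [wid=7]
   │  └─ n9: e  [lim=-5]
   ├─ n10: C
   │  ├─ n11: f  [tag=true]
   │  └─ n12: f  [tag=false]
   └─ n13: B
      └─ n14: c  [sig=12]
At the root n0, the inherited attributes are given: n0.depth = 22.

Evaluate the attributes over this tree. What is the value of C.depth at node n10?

27

1. n0.depth = 22  [given at root]
2. n2.hot = false  [false]
3. n3.sig = 23  [terminal]
4. n4.sig = 7  [terminal]
5. n2.tag = 28  [c₁.sig + 21]
6. n5.lim = 27  [terminal]
7. n1.lim = -5  [B.tag - 33]
8. n1.key = -2  [B.tag * 2 - 58]
9. n1.mk = -9  [B.tag - 37]
10. n6.val = 6  [A.mk * 3 + 33]
11. n6.depth = 13  [S.depth - 9]
12. n7.lab = true  [C₀.val > 5]
13. n8.wid = 7  [terminal]
14. n9.lim = -5  [terminal]
15. n7.env = 4  [g.wid - 3]
16. n10.val = 27  [C₀.val + 21]
17. n10.depth = 27  [C₀.val + C₀.depth + 8]
18. n11.tag = true  [terminal]
19. n12.tag = false  [terminal]
20. n10.acc = 14  [C.depth - 13]
21. n13.hot = true  [C₁.acc > 13]
22. n14.sig = 12  [terminal]
23. n13.tag = -5  [c.sig - 17]
24. n6.acc = 26  [D.env + 22]
25. n0.lab = 2  [C.acc * 2 - 50]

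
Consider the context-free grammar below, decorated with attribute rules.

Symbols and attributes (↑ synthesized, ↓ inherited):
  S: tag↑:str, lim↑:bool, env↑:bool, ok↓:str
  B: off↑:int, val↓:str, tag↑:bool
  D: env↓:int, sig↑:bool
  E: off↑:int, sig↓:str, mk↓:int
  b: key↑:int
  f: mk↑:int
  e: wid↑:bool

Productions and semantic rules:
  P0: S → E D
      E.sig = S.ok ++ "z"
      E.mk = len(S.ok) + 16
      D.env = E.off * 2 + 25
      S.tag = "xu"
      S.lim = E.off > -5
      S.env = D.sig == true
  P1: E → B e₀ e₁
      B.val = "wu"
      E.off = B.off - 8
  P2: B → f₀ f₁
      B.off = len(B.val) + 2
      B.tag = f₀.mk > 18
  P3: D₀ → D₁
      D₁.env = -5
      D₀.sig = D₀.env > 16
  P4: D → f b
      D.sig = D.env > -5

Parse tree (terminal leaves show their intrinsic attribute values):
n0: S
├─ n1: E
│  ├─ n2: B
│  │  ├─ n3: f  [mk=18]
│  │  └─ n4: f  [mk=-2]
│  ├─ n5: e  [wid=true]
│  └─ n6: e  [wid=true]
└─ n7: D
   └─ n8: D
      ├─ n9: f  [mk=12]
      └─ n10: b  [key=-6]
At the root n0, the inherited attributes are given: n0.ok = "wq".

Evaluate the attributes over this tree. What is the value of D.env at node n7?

1. n0.ok = "wq"  [given at root]
2. n1.sig = "wqz"  [S.ok ++ "z"]
3. n1.mk = 18  [len(S.ok) + 16]
4. n2.val = "wu"  ["wu"]
5. n3.mk = 18  [terminal]
6. n4.mk = -2  [terminal]
7. n2.off = 4  [len(B.val) + 2]
8. n2.tag = false  [f₀.mk > 18]
9. n5.wid = true  [terminal]
10. n6.wid = true  [terminal]
11. n1.off = -4  [B.off - 8]
12. n7.env = 17  [E.off * 2 + 25]
13. n8.env = -5  [-5]
14. n9.mk = 12  [terminal]
15. n10.key = -6  [terminal]
16. n8.sig = false  [D.env > -5]
17. n7.sig = true  [D₀.env > 16]
18. n0.tag = "xu"  ["xu"]
19. n0.lim = true  [E.off > -5]
20. n0.env = true  [D.sig == true]

17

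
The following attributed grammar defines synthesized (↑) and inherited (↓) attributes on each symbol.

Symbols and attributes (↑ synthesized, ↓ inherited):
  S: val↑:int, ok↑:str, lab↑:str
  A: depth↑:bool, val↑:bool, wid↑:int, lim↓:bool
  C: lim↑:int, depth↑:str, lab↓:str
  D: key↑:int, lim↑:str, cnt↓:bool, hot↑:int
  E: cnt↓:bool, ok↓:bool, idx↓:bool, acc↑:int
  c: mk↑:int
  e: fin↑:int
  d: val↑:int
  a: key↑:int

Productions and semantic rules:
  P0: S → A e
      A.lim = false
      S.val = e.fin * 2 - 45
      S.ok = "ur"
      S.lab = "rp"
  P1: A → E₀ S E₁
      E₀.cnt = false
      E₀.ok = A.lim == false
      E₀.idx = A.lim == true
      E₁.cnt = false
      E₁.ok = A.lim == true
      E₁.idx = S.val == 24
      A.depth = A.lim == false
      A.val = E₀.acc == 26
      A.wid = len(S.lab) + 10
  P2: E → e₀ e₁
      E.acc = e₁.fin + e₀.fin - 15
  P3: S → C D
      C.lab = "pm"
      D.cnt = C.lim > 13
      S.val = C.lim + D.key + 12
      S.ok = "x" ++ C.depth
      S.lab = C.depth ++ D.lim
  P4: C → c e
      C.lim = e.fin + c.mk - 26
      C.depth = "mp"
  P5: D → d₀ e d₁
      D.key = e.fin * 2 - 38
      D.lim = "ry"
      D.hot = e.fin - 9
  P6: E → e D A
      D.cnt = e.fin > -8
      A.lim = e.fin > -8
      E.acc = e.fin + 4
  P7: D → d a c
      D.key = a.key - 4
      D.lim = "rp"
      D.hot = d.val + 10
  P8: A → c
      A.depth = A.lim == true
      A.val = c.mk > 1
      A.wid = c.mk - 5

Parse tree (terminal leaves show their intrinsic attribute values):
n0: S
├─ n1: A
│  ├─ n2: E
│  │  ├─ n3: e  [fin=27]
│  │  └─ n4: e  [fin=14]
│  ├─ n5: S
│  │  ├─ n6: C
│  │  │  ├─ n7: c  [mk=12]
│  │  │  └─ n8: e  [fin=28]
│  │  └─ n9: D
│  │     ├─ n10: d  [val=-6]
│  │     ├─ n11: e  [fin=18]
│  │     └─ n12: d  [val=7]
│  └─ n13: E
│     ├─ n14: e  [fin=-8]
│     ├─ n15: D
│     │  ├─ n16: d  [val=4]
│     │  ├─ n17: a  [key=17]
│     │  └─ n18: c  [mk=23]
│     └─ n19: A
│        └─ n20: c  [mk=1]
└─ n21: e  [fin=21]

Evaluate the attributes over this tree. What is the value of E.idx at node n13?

true

1. n1.lim = false  [false]
2. n2.cnt = false  [false]
3. n2.ok = true  [A.lim == false]
4. n2.idx = false  [A.lim == true]
5. n3.fin = 27  [terminal]
6. n4.fin = 14  [terminal]
7. n2.acc = 26  [e₁.fin + e₀.fin - 15]
8. n6.lab = "pm"  ["pm"]
9. n7.mk = 12  [terminal]
10. n8.fin = 28  [terminal]
11. n6.lim = 14  [e.fin + c.mk - 26]
12. n6.depth = "mp"  ["mp"]
13. n9.cnt = true  [C.lim > 13]
14. n10.val = -6  [terminal]
15. n11.fin = 18  [terminal]
16. n12.val = 7  [terminal]
17. n9.key = -2  [e.fin * 2 - 38]
18. n9.lim = "ry"  ["ry"]
19. n9.hot = 9  [e.fin - 9]
20. n5.val = 24  [C.lim + D.key + 12]
21. n5.ok = "xmp"  ["x" ++ C.depth]
22. n5.lab = "mpry"  [C.depth ++ D.lim]
23. n13.cnt = false  [false]
24. n13.ok = false  [A.lim == true]
25. n13.idx = true  [S.val == 24]
26. n14.fin = -8  [terminal]
27. n15.cnt = false  [e.fin > -8]
28. n16.val = 4  [terminal]
29. n17.key = 17  [terminal]
30. n18.mk = 23  [terminal]
31. n15.key = 13  [a.key - 4]
32. n15.lim = "rp"  ["rp"]
33. n15.hot = 14  [d.val + 10]
34. n19.lim = false  [e.fin > -8]
35. n20.mk = 1  [terminal]
36. n19.depth = false  [A.lim == true]
37. n19.val = false  [c.mk > 1]
38. n19.wid = -4  [c.mk - 5]
39. n13.acc = -4  [e.fin + 4]
40. n1.depth = true  [A.lim == false]
41. n1.val = true  [E₀.acc == 26]
42. n1.wid = 14  [len(S.lab) + 10]
43. n21.fin = 21  [terminal]
44. n0.val = -3  [e.fin * 2 - 45]
45. n0.ok = "ur"  ["ur"]
46. n0.lab = "rp"  ["rp"]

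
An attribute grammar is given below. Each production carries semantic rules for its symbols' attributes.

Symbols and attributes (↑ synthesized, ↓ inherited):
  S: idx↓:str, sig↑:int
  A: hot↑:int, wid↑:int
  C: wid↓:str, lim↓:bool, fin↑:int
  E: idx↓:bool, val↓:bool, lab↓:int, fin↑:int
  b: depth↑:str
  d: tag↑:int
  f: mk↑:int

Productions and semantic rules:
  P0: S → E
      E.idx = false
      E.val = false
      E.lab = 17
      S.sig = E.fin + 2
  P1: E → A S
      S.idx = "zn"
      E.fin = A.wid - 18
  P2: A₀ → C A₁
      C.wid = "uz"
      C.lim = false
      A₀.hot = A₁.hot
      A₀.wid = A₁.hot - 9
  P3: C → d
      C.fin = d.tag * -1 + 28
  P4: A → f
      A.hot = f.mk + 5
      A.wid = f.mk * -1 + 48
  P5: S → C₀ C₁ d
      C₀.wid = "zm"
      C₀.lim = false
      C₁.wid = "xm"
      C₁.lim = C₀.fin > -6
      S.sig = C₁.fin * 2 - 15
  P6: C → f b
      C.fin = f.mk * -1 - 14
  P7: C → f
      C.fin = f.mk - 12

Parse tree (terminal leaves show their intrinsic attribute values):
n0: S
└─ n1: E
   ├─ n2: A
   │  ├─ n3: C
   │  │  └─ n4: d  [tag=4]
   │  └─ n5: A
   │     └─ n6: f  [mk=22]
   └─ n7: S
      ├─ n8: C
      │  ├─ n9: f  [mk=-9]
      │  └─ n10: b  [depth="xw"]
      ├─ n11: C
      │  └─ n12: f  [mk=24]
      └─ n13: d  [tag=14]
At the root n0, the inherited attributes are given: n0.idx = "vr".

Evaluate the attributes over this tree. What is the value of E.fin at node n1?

0

1. n0.idx = "vr"  [given at root]
2. n1.idx = false  [false]
3. n1.val = false  [false]
4. n1.lab = 17  [17]
5. n3.wid = "uz"  ["uz"]
6. n3.lim = false  [false]
7. n4.tag = 4  [terminal]
8. n3.fin = 24  [d.tag * -1 + 28]
9. n6.mk = 22  [terminal]
10. n5.hot = 27  [f.mk + 5]
11. n5.wid = 26  [f.mk * -1 + 48]
12. n2.hot = 27  [A₁.hot]
13. n2.wid = 18  [A₁.hot - 9]
14. n7.idx = "zn"  ["zn"]
15. n8.wid = "zm"  ["zm"]
16. n8.lim = false  [false]
17. n9.mk = -9  [terminal]
18. n10.depth = "xw"  [terminal]
19. n8.fin = -5  [f.mk * -1 - 14]
20. n11.wid = "xm"  ["xm"]
21. n11.lim = true  [C₀.fin > -6]
22. n12.mk = 24  [terminal]
23. n11.fin = 12  [f.mk - 12]
24. n13.tag = 14  [terminal]
25. n7.sig = 9  [C₁.fin * 2 - 15]
26. n1.fin = 0  [A.wid - 18]
27. n0.sig = 2  [E.fin + 2]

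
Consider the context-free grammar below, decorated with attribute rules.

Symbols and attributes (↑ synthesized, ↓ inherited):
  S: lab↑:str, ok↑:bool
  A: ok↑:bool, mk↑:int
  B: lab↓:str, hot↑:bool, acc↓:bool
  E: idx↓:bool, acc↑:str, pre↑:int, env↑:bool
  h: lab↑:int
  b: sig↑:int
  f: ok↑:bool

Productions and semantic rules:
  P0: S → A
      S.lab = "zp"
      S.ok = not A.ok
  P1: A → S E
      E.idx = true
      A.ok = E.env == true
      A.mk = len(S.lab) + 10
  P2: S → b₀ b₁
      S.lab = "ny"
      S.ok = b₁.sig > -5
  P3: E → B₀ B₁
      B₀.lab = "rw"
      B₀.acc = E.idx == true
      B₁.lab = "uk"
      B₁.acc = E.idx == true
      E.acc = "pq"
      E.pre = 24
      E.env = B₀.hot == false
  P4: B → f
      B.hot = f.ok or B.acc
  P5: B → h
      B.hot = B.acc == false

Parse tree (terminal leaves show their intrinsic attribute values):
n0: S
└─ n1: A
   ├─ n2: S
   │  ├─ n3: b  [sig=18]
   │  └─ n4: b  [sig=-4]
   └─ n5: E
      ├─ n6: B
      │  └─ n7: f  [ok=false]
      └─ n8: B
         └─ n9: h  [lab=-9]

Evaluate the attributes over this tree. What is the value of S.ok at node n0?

true

1. n3.sig = 18  [terminal]
2. n4.sig = -4  [terminal]
3. n2.lab = "ny"  ["ny"]
4. n2.ok = true  [b₁.sig > -5]
5. n5.idx = true  [true]
6. n6.lab = "rw"  ["rw"]
7. n6.acc = true  [E.idx == true]
8. n7.ok = false  [terminal]
9. n6.hot = true  [f.ok or B.acc]
10. n8.lab = "uk"  ["uk"]
11. n8.acc = true  [E.idx == true]
12. n9.lab = -9  [terminal]
13. n8.hot = false  [B.acc == false]
14. n5.acc = "pq"  ["pq"]
15. n5.pre = 24  [24]
16. n5.env = false  [B₀.hot == false]
17. n1.ok = false  [E.env == true]
18. n1.mk = 12  [len(S.lab) + 10]
19. n0.lab = "zp"  ["zp"]
20. n0.ok = true  [not A.ok]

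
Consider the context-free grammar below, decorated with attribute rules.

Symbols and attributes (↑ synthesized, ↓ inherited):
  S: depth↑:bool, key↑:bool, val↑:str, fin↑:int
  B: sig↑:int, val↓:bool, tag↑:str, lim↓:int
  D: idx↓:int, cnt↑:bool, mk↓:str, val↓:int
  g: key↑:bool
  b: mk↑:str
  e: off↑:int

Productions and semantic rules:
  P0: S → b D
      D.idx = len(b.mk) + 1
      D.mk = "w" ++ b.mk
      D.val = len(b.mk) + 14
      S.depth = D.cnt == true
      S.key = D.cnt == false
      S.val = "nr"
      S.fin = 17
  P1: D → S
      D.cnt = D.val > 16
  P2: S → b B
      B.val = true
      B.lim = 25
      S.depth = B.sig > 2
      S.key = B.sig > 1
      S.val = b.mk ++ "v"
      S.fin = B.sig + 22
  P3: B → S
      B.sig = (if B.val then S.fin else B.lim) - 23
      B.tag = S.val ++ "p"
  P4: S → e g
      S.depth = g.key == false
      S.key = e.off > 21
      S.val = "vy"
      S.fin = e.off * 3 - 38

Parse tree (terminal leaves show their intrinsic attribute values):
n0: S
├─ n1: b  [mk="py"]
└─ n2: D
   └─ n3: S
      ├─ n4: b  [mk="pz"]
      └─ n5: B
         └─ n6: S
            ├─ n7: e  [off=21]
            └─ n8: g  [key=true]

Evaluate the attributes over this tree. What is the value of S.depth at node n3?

1. n1.mk = "py"  [terminal]
2. n2.idx = 3  [len(b.mk) + 1]
3. n2.mk = "wpy"  ["w" ++ b.mk]
4. n2.val = 16  [len(b.mk) + 14]
5. n4.mk = "pz"  [terminal]
6. n5.val = true  [true]
7. n5.lim = 25  [25]
8. n7.off = 21  [terminal]
9. n8.key = true  [terminal]
10. n6.depth = false  [g.key == false]
11. n6.key = false  [e.off > 21]
12. n6.val = "vy"  ["vy"]
13. n6.fin = 25  [e.off * 3 - 38]
14. n5.sig = 2  [(if B.val then S.fin else B.lim) - 23]
15. n5.tag = "vyp"  [S.val ++ "p"]
16. n3.depth = false  [B.sig > 2]
17. n3.key = true  [B.sig > 1]
18. n3.val = "pzv"  [b.mk ++ "v"]
19. n3.fin = 24  [B.sig + 22]
20. n2.cnt = false  [D.val > 16]
21. n0.depth = false  [D.cnt == true]
22. n0.key = true  [D.cnt == false]
23. n0.val = "nr"  ["nr"]
24. n0.fin = 17  [17]

false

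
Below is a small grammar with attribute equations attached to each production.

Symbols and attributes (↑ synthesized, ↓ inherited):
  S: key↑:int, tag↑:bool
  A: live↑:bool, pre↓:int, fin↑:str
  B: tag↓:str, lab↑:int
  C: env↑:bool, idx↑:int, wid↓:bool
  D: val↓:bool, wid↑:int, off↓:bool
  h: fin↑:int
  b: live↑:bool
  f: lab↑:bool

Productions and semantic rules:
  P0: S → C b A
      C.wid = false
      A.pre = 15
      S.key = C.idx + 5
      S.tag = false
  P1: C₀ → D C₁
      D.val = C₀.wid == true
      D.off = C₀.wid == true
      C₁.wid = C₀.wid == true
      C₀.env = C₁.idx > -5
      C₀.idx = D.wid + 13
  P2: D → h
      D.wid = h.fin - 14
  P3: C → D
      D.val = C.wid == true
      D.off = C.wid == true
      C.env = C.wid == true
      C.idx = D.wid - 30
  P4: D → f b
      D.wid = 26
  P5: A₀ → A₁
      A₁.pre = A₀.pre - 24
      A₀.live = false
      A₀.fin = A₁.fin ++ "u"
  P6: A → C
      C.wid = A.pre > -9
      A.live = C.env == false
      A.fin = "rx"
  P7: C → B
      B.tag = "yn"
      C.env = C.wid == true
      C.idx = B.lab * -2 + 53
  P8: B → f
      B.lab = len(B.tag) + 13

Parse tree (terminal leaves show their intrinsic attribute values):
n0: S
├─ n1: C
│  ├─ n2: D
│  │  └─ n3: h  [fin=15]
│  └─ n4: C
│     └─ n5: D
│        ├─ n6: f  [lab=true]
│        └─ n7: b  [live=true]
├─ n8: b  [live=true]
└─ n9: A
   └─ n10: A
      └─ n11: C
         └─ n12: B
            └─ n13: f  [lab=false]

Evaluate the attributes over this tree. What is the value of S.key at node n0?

1. n1.wid = false  [false]
2. n2.val = false  [C₀.wid == true]
3. n2.off = false  [C₀.wid == true]
4. n3.fin = 15  [terminal]
5. n2.wid = 1  [h.fin - 14]
6. n4.wid = false  [C₀.wid == true]
7. n5.val = false  [C.wid == true]
8. n5.off = false  [C.wid == true]
9. n6.lab = true  [terminal]
10. n7.live = true  [terminal]
11. n5.wid = 26  [26]
12. n4.env = false  [C.wid == true]
13. n4.idx = -4  [D.wid - 30]
14. n1.env = true  [C₁.idx > -5]
15. n1.idx = 14  [D.wid + 13]
16. n8.live = true  [terminal]
17. n9.pre = 15  [15]
18. n10.pre = -9  [A₀.pre - 24]
19. n11.wid = false  [A.pre > -9]
20. n12.tag = "yn"  ["yn"]
21. n13.lab = false  [terminal]
22. n12.lab = 15  [len(B.tag) + 13]
23. n11.env = false  [C.wid == true]
24. n11.idx = 23  [B.lab * -2 + 53]
25. n10.live = true  [C.env == false]
26. n10.fin = "rx"  ["rx"]
27. n9.live = false  [false]
28. n9.fin = "rxu"  [A₁.fin ++ "u"]
29. n0.key = 19  [C.idx + 5]
30. n0.tag = false  [false]

19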